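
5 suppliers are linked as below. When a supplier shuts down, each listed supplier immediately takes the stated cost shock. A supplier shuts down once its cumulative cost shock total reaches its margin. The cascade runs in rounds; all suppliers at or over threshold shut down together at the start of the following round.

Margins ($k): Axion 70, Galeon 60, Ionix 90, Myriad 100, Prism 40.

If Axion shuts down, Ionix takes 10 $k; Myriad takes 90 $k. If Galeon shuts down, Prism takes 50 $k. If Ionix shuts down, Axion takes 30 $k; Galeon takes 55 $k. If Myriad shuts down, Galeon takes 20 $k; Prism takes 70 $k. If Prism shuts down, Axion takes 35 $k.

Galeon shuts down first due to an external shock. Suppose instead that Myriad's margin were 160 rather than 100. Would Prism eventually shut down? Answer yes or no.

With Myriad's margin at 160:
Round 1 — Galeon shuts down (initial).
  Prism: +50 → 50 ≥ 40
Round 2 — Prism shuts down.
  Axion: +35 → 35 < 70
No further shutdowns.

yes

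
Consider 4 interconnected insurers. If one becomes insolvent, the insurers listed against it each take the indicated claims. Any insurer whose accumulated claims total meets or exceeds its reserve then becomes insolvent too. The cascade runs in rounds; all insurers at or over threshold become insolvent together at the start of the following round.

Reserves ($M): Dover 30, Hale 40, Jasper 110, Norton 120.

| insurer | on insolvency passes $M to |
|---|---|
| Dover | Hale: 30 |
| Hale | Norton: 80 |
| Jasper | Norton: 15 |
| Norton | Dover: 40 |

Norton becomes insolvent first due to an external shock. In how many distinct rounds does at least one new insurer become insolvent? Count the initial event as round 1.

2

Round 1 — Norton becomes insolvent (initial).
  Dover: +40 → 40 ≥ 30
Round 2 — Dover becomes insolvent.
  Hale: +30 → 30 < 40
No further insolvencies.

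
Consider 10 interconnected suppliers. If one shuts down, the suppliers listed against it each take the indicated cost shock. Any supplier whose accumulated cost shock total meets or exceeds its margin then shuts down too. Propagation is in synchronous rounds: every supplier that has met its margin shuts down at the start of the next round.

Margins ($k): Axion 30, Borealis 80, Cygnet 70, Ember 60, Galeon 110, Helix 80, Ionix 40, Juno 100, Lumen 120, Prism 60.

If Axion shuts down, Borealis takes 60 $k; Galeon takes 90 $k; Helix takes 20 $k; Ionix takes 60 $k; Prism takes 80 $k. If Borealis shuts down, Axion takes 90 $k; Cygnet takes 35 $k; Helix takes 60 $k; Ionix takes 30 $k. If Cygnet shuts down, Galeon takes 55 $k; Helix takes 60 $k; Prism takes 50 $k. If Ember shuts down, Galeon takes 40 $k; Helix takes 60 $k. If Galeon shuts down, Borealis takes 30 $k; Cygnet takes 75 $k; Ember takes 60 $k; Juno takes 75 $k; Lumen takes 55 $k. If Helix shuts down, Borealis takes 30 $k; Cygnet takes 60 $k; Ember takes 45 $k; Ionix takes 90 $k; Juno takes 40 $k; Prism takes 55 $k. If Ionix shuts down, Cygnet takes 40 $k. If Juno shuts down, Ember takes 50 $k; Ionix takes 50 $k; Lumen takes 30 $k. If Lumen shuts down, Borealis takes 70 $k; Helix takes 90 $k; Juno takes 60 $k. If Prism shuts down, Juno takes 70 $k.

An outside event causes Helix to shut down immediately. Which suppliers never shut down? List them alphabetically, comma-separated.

Round 1 — Helix shuts down (initial).
  Borealis: +30 → 30 < 80
  Cygnet: +60 → 60 < 70
  Ember: +45 → 45 < 60
  Ionix: +90 → 90 ≥ 40
  Juno: +40 → 40 < 100
  Prism: +55 → 55 < 60
Round 2 — Ionix shuts down.
  Cygnet: +40 → 100 ≥ 70
Round 3 — Cygnet shuts down.
  Galeon: +55 → 55 < 110
  Prism: +50 → 105 ≥ 60
Round 4 — Prism shuts down.
  Juno: +70 → 110 ≥ 100
Round 5 — Juno shuts down.
  Ember: +50 → 95 ≥ 60
  Lumen: +30 → 30 < 120
Round 6 — Ember shuts down.
  Galeon: +40 → 95 < 110
No further shutdowns.

Axion, Borealis, Galeon, Lumen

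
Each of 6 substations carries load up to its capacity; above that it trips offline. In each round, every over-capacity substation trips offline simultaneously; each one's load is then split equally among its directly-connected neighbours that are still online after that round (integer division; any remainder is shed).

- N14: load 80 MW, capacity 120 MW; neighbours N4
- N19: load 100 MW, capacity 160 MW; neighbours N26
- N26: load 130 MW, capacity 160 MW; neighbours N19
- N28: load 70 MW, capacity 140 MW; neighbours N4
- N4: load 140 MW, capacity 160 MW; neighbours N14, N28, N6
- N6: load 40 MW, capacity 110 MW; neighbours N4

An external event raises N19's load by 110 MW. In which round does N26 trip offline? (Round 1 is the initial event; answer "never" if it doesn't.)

2

Round 1 — N19 at 210 > 160. N19 trips offline.
  N19 sheds 210 MW to N26: 210 each.
    N26: 130+210 = 340 > 160
Round 2 — N26 trips offline.
  N26 sheds 340 MW: no online neighbours, lost.
No further trips.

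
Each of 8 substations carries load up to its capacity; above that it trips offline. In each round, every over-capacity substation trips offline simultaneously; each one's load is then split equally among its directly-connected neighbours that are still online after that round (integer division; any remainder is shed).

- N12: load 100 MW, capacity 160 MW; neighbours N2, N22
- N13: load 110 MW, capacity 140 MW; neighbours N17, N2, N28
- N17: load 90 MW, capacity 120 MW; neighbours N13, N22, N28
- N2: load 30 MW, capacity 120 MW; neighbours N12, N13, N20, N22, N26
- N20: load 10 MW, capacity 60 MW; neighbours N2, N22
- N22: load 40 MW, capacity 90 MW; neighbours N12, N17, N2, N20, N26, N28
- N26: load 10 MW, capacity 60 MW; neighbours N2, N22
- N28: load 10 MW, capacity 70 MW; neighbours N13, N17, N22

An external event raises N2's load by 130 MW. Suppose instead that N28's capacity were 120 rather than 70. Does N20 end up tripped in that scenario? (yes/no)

yes

With N28's capacity at 120:
Round 1 — N2 at 160 > 120. N2 trips offline.
  N2 sheds 160 MW to N12, N13, N20, N22, N26: 32 each.
    N12: 100+32 = 132 ≤ 160
    N13: 110+32 = 142 > 140
    N20: 10+32 = 42 ≤ 60
    N22: 40+32 = 72 ≤ 90
    N26: 10+32 = 42 ≤ 60
Round 2 — N13 trips offline.
  N13 sheds 142 MW to N17, N28: 71 each.
    N17: 90+71 = 161 > 120
    N28: 10+71 = 81 ≤ 120
Round 3 — N17 trips offline.
  N17 sheds 161 MW to N22, N28: 80 each (1 lost).
    N22: 72+80 = 152 > 90
    N28: 81+80 = 161 > 120
Round 4 — N22, N28 trip offline.
  N22 sheds 152 MW to N12, N20, N26: 50 each (2 lost).
    N12: 132+50 = 182 > 160
    N20: 42+50 = 92 > 60
    N26: 42+50 = 92 > 60
  N28 sheds 161 MW: no online neighbours, lost.
Round 5 — N12, N20, N26 trip offline.
  N12 sheds 182 MW: no online neighbours, lost.
  N20 sheds 92 MW: no online neighbours, lost.
  N26 sheds 92 MW: no online neighbours, lost.
No further trips.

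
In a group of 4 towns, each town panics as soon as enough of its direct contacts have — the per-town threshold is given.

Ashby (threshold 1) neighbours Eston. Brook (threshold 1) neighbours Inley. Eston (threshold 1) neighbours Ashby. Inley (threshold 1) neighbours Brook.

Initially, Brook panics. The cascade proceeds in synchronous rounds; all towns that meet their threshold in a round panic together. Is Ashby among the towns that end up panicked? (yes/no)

Round 1 — Brook panics (initial).
Round 2 — checking thresholds:
  Inley: 1 of 1 neighbours ≥ 1, panics.
Round 3 — no new panics; cascade stops.

no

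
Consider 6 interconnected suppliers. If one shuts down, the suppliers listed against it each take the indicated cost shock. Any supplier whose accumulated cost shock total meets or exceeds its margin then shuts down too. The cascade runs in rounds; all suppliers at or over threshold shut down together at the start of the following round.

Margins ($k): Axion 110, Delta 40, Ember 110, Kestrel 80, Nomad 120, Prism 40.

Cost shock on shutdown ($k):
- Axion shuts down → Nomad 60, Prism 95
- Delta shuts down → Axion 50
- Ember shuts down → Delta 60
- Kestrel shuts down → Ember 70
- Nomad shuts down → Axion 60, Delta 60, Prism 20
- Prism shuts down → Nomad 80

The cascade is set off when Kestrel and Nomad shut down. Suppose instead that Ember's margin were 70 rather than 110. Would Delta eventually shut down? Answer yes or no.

yes

With Ember's margin at 70:
Round 1 — Kestrel, Nomad shut down (initial).
  Axion: +60 → 60 < 110
  Delta: +60 → 60 ≥ 40
  Ember: +70 → 70 ≥ 70
  Prism: +20 → 20 < 40
Round 2 — Delta, Ember shut down.
  Axion: +50 → 110 ≥ 110
Round 3 — Axion shuts down.
  Prism: +95 → 115 ≥ 40
Round 4 — Prism shuts down.
No further shutdowns.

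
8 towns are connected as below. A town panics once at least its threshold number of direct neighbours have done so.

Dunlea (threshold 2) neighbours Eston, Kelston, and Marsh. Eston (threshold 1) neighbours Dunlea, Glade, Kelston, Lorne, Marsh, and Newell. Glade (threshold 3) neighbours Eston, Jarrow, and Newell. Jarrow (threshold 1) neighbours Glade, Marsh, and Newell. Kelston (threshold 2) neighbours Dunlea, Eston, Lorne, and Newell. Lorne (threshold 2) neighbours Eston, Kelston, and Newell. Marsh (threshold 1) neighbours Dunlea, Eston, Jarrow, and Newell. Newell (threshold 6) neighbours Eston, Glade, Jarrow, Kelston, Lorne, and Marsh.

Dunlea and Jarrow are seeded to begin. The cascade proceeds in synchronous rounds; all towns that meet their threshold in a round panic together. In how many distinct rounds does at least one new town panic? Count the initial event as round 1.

4

Round 1 — Dunlea, Jarrow panic (initial).
Round 2 — checking thresholds:
  Eston: 1 of 6 neighbours ≥ 1, panics.
  Glade: 1 of 3 neighbours < 3, holds.
  Kelston: 1 of 4 neighbours < 2, holds.
  Marsh: 2 of 4 neighbours ≥ 1, panics.
  Newell: 1 of 6 neighbours < 6, holds.
Round 3 — checking thresholds:
  Glade: 2 of 3 neighbours < 3, holds.
  Kelston: 2 of 4 neighbours ≥ 2, panics.
  Lorne: 1 of 3 neighbours < 2, holds.
  Newell: 3 of 6 neighbours < 6, holds.
Round 4 — checking thresholds:
  Glade: 2 of 3 neighbours < 3, holds.
  Lorne: 2 of 3 neighbours ≥ 2, panics.
  Newell: 4 of 6 neighbours < 6, holds.
Round 5 — no new panics; cascade stops.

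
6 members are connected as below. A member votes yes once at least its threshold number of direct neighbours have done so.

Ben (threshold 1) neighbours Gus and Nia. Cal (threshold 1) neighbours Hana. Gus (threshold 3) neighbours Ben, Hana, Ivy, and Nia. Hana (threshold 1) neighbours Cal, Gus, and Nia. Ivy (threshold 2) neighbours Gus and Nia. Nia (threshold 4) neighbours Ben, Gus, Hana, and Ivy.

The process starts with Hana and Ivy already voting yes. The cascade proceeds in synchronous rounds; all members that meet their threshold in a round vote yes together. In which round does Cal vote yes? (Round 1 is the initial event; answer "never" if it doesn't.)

2

Round 1 — Hana, Ivy vote yes (initial).
Round 2 — checking thresholds:
  Cal: 1 of 1 neighbours ≥ 1, votes yes.
  Gus: 2 of 4 neighbours < 3, below threshold.
  Nia: 2 of 4 neighbours < 4, below threshold.
Round 3 — no new yes votes; cascade stops.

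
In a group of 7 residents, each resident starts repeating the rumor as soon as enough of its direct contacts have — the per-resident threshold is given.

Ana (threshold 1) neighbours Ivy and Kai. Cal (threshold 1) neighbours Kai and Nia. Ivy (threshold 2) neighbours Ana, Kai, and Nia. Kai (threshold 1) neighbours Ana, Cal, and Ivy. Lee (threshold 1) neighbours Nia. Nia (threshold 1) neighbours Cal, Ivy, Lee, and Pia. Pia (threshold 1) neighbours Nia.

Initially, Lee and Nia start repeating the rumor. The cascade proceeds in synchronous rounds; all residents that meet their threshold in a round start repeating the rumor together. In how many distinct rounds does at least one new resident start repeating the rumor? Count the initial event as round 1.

4

Round 1 — Lee, Nia start repeating the rumor (initial).
Round 2 — checking thresholds:
  Cal: 1 of 2 neighbours ≥ 1, starts repeating the rumor.
  Ivy: 1 of 3 neighbours < 2, not yet.
  Pia: 1 of 1 neighbours ≥ 1, starts repeating the rumor.
Round 3 — checking thresholds:
  Ivy: 1 of 3 neighbours < 2, not yet.
  Kai: 1 of 3 neighbours ≥ 1, starts repeating the rumor.
Round 4 — checking thresholds:
  Ana: 1 of 2 neighbours ≥ 1, starts repeating the rumor.
  Ivy: 2 of 3 neighbours ≥ 2, starts repeating the rumor.
Round 5 — no new spreads; cascade stops.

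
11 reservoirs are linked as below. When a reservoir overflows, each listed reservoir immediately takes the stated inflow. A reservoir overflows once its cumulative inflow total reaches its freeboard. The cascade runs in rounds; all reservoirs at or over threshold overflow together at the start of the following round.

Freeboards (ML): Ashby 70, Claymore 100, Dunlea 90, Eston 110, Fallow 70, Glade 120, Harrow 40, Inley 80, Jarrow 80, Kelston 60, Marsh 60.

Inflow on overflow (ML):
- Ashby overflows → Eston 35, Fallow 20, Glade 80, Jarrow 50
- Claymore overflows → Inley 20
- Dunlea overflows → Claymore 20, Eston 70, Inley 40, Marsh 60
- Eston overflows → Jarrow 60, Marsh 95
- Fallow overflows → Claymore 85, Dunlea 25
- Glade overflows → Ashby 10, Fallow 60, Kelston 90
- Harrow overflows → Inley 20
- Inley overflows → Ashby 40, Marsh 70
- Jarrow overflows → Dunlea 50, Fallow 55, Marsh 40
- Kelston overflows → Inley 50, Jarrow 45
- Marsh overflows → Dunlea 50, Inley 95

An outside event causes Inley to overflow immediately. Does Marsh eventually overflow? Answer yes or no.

Round 1 — Inley overflows (initial).
  Ashby: +40 → 40 < 70
  Marsh: +70 → 70 ≥ 60
Round 2 — Marsh overflows.
  Dunlea: +50 → 50 < 90
No further overflows.

yes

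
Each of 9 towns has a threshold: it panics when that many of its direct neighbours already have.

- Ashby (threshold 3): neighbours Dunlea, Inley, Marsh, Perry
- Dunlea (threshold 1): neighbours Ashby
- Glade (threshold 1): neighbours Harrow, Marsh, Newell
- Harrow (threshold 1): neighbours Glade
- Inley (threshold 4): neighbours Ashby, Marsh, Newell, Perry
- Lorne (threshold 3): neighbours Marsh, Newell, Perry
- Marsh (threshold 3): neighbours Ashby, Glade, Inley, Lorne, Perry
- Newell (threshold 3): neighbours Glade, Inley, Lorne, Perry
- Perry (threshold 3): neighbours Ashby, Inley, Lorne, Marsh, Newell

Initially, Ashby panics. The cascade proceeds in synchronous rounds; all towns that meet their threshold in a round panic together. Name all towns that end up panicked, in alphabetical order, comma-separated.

Round 1 — Ashby panics (initial).
Round 2 — checking thresholds:
  Dunlea: 1 of 1 neighbours ≥ 1, panics.
  Inley: 1 of 4 neighbours < 4, not yet.
  Marsh: 1 of 5 neighbours < 3, not yet.
  Perry: 1 of 5 neighbours < 3, not yet.
Round 3 — no new panics; cascade stops.

Ashby, Dunlea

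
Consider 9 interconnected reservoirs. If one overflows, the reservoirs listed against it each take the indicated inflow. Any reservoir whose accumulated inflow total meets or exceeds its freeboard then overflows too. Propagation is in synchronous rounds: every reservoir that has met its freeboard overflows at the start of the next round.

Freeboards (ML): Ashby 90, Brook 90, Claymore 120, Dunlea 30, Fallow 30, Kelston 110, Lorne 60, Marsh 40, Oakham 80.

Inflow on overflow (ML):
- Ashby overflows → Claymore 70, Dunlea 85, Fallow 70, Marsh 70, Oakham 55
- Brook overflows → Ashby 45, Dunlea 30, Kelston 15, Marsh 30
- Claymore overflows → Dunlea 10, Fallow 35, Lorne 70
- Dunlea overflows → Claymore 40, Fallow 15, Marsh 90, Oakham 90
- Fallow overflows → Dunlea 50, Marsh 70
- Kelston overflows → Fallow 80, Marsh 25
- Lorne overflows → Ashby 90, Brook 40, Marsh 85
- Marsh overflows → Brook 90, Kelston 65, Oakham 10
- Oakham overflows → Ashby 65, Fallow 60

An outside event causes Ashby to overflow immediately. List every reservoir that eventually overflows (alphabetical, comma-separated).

Ashby, Brook, Dunlea, Fallow, Marsh, Oakham

Round 1 — Ashby overflows (initial).
  Claymore: +70 → 70 < 120
  Dunlea: +85 → 85 ≥ 30
  Fallow: +70 → 70 ≥ 30
  Marsh: +70 → 70 ≥ 40
  Oakham: +55 → 55 < 80
Round 2 — Dunlea, Fallow, Marsh overflow.
  Brook: +90 → 90 ≥ 90
  Claymore: +40 → 110 < 120
  Kelston: +65 → 65 < 110
  Oakham: +90+10 → 155 ≥ 80
Round 3 — Brook, Oakham overflow.
  Kelston: +15 → 80 < 110
No further overflows.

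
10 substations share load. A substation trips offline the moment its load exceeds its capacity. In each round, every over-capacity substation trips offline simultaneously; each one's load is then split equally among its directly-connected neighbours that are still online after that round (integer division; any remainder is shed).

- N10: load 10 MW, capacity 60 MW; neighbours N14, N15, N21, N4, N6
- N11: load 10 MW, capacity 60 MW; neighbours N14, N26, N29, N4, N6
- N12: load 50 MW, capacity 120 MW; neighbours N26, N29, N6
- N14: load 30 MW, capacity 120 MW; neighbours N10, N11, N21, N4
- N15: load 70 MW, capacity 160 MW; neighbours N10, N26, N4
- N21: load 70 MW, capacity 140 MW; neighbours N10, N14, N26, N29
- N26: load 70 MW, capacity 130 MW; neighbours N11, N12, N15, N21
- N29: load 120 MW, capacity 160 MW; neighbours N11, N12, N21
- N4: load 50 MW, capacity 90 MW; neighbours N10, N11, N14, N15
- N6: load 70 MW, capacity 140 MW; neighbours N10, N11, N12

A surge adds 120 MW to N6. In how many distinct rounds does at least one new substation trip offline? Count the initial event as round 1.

2

Round 1 — N6 at 190 > 140. N6 trips offline.
  N6 sheds 190 MW to N10, N11, N12: 63 each (1 lost).
    N10: 10+63 = 73 > 60
    N11: 10+63 = 73 > 60
    N12: 50+63 = 113 ≤ 120
Round 2 — N10, N11 trip offline.
  N10 sheds 73 MW to N14, N15, N21, N4: 18 each (1 lost).
    N14: 30+18 = 48 ≤ 120
    N15: 70+18 = 88 ≤ 160
    N21: 70+18 = 88 ≤ 140
    N4: 50+18 = 68 ≤ 90
  N11 sheds 73 MW to N14, N26, N29, N4: 18 each (1 lost).
    N14: 48+18 = 66 ≤ 120
    N26: 70+18 = 88 ≤ 130
    N29: 120+18 = 138 ≤ 160
    N4: 68+18 = 86 ≤ 90
No further trips.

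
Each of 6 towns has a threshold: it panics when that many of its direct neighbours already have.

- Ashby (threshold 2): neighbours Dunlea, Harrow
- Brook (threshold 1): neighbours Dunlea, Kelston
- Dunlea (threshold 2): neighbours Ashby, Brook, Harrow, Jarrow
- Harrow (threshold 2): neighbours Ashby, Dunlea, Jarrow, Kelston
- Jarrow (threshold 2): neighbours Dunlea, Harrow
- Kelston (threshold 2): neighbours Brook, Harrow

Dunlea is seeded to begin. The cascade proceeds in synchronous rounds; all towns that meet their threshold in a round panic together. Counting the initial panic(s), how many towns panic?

2

Round 1 — Dunlea panics (initial).
Round 2 — checking thresholds:
  Ashby: 1 of 2 neighbours < 2, not yet.
  Brook: 1 of 2 neighbours ≥ 1, panics.
  Harrow: 1 of 4 neighbours < 2, not yet.
  Jarrow: 1 of 2 neighbours < 2, not yet.
Round 3 — no new panics; cascade stops.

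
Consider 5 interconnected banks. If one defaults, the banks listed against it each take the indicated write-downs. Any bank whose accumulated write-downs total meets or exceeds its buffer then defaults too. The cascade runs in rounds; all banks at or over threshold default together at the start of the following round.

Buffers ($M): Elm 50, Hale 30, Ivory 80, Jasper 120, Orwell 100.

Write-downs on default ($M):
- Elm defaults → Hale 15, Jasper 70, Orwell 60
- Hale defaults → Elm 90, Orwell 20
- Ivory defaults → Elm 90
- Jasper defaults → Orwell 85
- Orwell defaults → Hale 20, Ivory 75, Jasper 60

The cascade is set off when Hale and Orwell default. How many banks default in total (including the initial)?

Round 1 — Hale, Orwell default (initial).
  Elm: +90 → 90 ≥ 50
  Ivory: +75 → 75 < 80
  Jasper: +60 → 60 < 120
Round 2 — Elm defaults.
  Jasper: +70 → 130 ≥ 120
Round 3 — Jasper defaults.
No further defaults.

4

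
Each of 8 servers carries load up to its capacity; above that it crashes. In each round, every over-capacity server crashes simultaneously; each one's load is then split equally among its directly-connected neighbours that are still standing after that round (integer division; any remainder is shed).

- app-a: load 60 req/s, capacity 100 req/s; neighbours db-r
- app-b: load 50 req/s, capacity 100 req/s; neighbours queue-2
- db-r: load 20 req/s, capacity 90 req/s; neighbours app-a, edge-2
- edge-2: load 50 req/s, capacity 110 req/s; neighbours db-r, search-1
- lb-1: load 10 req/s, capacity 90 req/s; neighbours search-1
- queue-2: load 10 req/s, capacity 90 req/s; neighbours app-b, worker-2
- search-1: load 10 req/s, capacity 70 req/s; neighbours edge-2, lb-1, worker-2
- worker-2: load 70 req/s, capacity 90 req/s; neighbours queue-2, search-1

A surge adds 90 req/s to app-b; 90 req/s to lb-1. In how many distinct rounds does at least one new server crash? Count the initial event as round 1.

3

Round 1 — app-b at 140 > 100; lb-1 at 100 > 90. app-b, lb-1 crash.
  app-b sheds 140 req/s to queue-2: 140 each.
    queue-2: 10+140 = 150 > 90
  lb-1 sheds 100 req/s to search-1: 100 each.
    search-1: 10+100 = 110 > 70
Round 2 — queue-2, search-1 crash.
  queue-2 sheds 150 req/s to worker-2: 150 each.
    worker-2: 70+150 = 220 > 90
  search-1 sheds 110 req/s to edge-2, worker-2: 55 each.
    edge-2: 50+55 = 105 ≤ 110
    worker-2: 220+55 = 275 > 90
Round 3 — worker-2 crashes.
  worker-2 sheds 275 req/s: no online neighbours, lost.
No further crashes.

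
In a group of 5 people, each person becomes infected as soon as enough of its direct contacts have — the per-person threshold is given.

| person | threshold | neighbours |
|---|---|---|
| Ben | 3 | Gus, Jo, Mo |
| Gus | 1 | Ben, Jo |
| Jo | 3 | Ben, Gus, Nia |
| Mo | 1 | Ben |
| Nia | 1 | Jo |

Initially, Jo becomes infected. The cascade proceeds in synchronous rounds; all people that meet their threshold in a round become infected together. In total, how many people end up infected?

3

Round 1 — Jo becomes infected (initial).
Round 2 — checking thresholds:
  Ben: 1 of 3 neighbours < 3, holds.
  Gus: 1 of 2 neighbours ≥ 1, becomes infected.
  Nia: 1 of 1 neighbours ≥ 1, becomes infected.
Round 3 — no new infections; cascade stops.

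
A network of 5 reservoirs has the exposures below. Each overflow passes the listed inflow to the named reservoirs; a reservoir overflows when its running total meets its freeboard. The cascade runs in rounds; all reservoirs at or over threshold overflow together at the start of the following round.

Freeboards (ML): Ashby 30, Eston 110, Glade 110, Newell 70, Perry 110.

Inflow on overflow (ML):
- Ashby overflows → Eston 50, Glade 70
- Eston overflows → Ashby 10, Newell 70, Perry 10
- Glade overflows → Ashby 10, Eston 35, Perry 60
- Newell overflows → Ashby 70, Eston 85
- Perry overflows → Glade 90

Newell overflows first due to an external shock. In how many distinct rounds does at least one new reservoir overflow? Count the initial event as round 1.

Round 1 — Newell overflows (initial).
  Ashby: +70 → 70 ≥ 30
  Eston: +85 → 85 < 110
Round 2 — Ashby overflows.
  Eston: +50 → 135 ≥ 110
  Glade: +70 → 70 < 110
Round 3 — Eston overflows.
  Perry: +10 → 10 < 110
No further overflows.

3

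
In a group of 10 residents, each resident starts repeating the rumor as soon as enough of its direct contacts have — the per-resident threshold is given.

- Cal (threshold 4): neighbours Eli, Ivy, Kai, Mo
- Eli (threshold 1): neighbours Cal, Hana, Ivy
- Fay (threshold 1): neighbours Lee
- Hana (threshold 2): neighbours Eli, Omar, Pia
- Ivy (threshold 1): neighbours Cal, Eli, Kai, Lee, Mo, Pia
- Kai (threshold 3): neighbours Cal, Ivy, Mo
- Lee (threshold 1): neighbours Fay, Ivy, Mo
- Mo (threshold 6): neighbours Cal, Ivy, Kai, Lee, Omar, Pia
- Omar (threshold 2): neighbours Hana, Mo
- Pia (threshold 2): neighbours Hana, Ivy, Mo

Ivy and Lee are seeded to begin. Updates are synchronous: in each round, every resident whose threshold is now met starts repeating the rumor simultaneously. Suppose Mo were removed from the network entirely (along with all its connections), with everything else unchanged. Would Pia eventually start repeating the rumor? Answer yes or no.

With Mo removed:
Round 1 — Ivy, Lee start repeating the rumor (initial).
Round 2 — checking thresholds:
  Cal: 1 of 3 neighbours < 4, holds.
  Eli: 1 of 3 neighbours ≥ 1, starts repeating the rumor.
  Fay: 1 of 1 neighbours ≥ 1, starts repeating the rumor.
  Kai: 1 of 2 neighbours < 3, holds.
  Pia: 1 of 2 neighbours < 2, holds.
Round 3 — no new spreads; cascade stops.

no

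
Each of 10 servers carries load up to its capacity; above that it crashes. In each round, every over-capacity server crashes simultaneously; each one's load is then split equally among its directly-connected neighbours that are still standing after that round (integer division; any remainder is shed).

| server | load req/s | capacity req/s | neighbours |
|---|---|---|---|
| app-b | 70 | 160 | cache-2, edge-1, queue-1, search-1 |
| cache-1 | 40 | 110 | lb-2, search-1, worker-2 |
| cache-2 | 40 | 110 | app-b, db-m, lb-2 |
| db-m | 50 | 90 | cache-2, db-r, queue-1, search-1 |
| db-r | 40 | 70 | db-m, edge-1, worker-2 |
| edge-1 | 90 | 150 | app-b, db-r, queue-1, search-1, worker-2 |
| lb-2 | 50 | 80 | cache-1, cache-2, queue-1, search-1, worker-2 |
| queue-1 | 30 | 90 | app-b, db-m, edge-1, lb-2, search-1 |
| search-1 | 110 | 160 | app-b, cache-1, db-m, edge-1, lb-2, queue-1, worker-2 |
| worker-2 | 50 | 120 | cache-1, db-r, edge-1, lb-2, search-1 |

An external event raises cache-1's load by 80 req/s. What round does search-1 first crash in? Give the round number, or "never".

Round 1 — cache-1 at 120 > 110. cache-1 crashes.
  cache-1 sheds 120 req/s to lb-2, search-1, worker-2: 40 each.
    lb-2: 50+40 = 90 > 80
    search-1: 110+40 = 150 ≤ 160
    worker-2: 50+40 = 90 ≤ 120
Round 2 — lb-2 crashes.
  lb-2 sheds 90 req/s to cache-2, queue-1, search-1, worker-2: 22 each (2 lost).
    cache-2: 40+22 = 62 ≤ 110
    queue-1: 30+22 = 52 ≤ 90
    search-1: 150+22 = 172 > 160
    worker-2: 90+22 = 112 ≤ 120
Round 3 — search-1 crashes.
  search-1 sheds 172 req/s to app-b, db-m, edge-1, queue-1, worker-2: 34 each (2 lost).
    app-b: 70+34 = 104 ≤ 160
    db-m: 50+34 = 84 ≤ 90
    edge-1: 90+34 = 124 ≤ 150
    queue-1: 52+34 = 86 ≤ 90
    worker-2: 112+34 = 146 > 120
Round 4 — worker-2 crashes.
  worker-2 sheds 146 req/s to db-r, edge-1: 73 each.
    db-r: 40+73 = 113 > 70
    edge-1: 124+73 = 197 > 150
Round 5 — db-r, edge-1 crash.
  db-r sheds 113 req/s to db-m: 113 each.
    db-m: 84+113 = 197 > 90
  edge-1 sheds 197 req/s to app-b, queue-1: 98 each (1 lost).
    app-b: 104+98 = 202 > 160
    queue-1: 86+98 = 184 > 90
Round 6 — app-b, db-m, queue-1 crash.
  app-b sheds 202 req/s to cache-2: 202 each.
    cache-2: 62+202 = 264 > 110
  db-m sheds 197 req/s to cache-2: 197 each.
    cache-2: 264+197 = 461 > 110
  queue-1 sheds 184 req/s: no online neighbours, lost.
Round 7 — cache-2 crashes.
  cache-2 sheds 461 req/s: no online neighbours, lost.
No further crashes.

3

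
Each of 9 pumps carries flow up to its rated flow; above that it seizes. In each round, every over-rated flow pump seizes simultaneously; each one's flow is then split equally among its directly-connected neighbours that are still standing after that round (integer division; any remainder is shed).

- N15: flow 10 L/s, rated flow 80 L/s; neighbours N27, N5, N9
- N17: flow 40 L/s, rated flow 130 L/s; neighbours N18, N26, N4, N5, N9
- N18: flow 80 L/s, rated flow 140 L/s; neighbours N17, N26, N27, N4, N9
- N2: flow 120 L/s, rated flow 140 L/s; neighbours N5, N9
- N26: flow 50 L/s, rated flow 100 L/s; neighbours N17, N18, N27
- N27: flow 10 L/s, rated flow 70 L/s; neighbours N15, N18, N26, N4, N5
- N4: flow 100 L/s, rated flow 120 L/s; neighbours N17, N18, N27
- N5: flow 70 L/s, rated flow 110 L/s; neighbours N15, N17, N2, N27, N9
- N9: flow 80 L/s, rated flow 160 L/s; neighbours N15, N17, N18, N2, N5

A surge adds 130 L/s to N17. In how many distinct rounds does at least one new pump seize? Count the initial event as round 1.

5

Round 1 — N17 at 170 > 130. N17 seizes.
  N17 sheds 170 L/s to N18, N26, N4, N5, N9: 34 each.
    N18: 80+34 = 114 ≤ 140
    N26: 50+34 = 84 ≤ 100
    N4: 100+34 = 134 > 120
    N5: 70+34 = 104 ≤ 110
    N9: 80+34 = 114 ≤ 160
Round 2 — N4 seizes.
  N4 sheds 134 L/s to N18, N27: 67 each.
    N18: 114+67 = 181 > 140
    N27: 10+67 = 77 > 70
Round 3 — N18, N27 seize.
  N18 sheds 181 L/s to N26, N9: 90 each (1 lost).
    N26: 84+90 = 174 > 100
    N9: 114+90 = 204 > 160
  N27 sheds 77 L/s to N15, N26, N5: 25 each (2 lost).
    N15: 10+25 = 35 ≤ 80
    N26: 174+25 = 199 > 100
    N5: 104+25 = 129 > 110
Round 4 — N26, N5, N9 seize.
  N26 sheds 199 L/s: no online neighbours, lost.
  N5 sheds 129 L/s to N15, N2: 64 each (1 lost).
    N15: 35+64 = 99 > 80
    N2: 120+64 = 184 > 140
  N9 sheds 204 L/s to N15, N2: 102 each.
    N15: 99+102 = 201 > 80
    N2: 184+102 = 286 > 140
Round 5 — N15, N2 seize.
  N15 sheds 201 L/s: no online neighbours, lost.
  N2 sheds 286 L/s: no online neighbours, lost.
No further seizures.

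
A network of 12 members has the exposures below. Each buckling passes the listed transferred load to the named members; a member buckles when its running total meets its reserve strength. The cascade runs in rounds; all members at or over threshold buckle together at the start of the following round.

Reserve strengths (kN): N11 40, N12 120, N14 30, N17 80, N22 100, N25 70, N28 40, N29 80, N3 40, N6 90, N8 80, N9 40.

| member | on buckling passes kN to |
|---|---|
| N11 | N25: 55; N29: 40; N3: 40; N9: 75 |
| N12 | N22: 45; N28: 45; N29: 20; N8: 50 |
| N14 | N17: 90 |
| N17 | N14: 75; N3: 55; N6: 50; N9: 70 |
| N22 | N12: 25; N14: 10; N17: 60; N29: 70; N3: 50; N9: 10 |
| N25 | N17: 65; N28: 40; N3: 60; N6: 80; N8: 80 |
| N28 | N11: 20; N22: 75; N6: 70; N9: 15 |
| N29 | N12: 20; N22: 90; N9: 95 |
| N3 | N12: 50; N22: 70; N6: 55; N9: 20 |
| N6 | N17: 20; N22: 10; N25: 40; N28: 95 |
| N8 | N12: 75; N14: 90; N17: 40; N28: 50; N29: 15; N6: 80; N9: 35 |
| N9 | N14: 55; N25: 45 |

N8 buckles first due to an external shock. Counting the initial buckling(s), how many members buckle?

Round 1 — N8 buckles (initial).
  N12: +75 → 75 < 120
  N14: +90 → 90 ≥ 30
  N17: +40 → 40 < 80
  N28: +50 → 50 ≥ 40
  N29: +15 → 15 < 80
  N6: +80 → 80 < 90
  N9: +35 → 35 < 40
Round 2 — N14, N28 buckle.
  N11: +20 → 20 < 40
  N17: +90 → 130 ≥ 80
  N22: +75 → 75 < 100
  N6: +70 → 150 ≥ 90
  N9: +15 → 50 ≥ 40
Round 3 — N17, N6, N9 buckle.
  N22: +10 → 85 < 100
  N25: +40+45 → 85 ≥ 70
  N3: +55 → 55 ≥ 40
Round 4 — N25, N3 buckle.
  N12: +50 → 125 ≥ 120
  N22: +70 → 155 ≥ 100
Round 5 — N12, N22 buckle.
  N29: +20+70 → 105 ≥ 80
Round 6 — N29 buckles.
No further bucklings.

11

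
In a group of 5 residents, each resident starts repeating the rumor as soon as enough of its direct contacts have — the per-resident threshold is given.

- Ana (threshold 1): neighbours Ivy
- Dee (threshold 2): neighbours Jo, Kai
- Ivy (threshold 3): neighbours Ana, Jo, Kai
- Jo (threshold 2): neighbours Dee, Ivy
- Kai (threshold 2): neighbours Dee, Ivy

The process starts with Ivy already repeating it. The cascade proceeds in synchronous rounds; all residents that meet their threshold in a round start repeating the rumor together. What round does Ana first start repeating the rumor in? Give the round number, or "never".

Round 1 — Ivy starts repeating the rumor (initial).
Round 2 — checking thresholds:
  Ana: 1 of 1 neighbours ≥ 1, starts repeating the rumor.
  Jo: 1 of 2 neighbours < 2, holds.
  Kai: 1 of 2 neighbours < 2, holds.
Round 3 — no new spreads; cascade stops.

2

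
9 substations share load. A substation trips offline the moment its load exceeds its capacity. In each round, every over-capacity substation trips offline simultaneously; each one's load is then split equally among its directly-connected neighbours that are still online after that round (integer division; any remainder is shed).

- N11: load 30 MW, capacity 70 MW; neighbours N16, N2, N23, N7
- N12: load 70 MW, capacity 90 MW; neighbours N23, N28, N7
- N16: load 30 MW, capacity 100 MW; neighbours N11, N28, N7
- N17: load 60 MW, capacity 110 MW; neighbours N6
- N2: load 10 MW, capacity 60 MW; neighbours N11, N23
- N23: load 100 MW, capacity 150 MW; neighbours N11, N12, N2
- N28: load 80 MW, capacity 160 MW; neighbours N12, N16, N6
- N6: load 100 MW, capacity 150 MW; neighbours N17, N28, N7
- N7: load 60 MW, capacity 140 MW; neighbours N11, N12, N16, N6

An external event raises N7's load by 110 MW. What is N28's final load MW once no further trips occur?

136

Round 1 — N7 at 170 > 140. N7 trips offline.
  N7 sheds 170 MW to N11, N12, N16, N6: 42 each (2 lost).
    N11: 30+42 = 72 > 70
    N12: 70+42 = 112 > 90
    N16: 30+42 = 72 ≤ 100
    N6: 100+42 = 142 ≤ 150
Round 2 — N11, N12 trip offline.
  N11 sheds 72 MW to N16, N2, N23: 24 each.
    N16: 72+24 = 96 ≤ 100
    N2: 10+24 = 34 ≤ 60
    N23: 100+24 = 124 ≤ 150
  N12 sheds 112 MW to N23, N28: 56 each.
    N23: 124+56 = 180 > 150
    N28: 80+56 = 136 ≤ 160
Round 3 — N23 trips offline.
  N23 sheds 180 MW to N2: 180 each.
    N2: 34+180 = 214 > 60
Round 4 — N2 trips offline.
  N2 sheds 214 MW: no online neighbours, lost.
No further trips.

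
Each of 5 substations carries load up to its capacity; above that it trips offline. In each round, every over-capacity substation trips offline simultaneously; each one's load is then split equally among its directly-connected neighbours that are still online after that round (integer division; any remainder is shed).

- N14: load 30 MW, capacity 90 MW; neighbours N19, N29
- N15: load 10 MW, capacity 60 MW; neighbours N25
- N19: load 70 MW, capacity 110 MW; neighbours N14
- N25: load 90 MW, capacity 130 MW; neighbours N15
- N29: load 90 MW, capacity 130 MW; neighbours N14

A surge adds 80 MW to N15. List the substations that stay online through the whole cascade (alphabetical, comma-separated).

Round 1 — N15 at 90 > 60. N15 trips offline.
  N15 sheds 90 MW to N25: 90 each.
    N25: 90+90 = 180 > 130
Round 2 — N25 trips offline.
  N25 sheds 180 MW: no online neighbours, lost.
No further trips.

N14, N19, N29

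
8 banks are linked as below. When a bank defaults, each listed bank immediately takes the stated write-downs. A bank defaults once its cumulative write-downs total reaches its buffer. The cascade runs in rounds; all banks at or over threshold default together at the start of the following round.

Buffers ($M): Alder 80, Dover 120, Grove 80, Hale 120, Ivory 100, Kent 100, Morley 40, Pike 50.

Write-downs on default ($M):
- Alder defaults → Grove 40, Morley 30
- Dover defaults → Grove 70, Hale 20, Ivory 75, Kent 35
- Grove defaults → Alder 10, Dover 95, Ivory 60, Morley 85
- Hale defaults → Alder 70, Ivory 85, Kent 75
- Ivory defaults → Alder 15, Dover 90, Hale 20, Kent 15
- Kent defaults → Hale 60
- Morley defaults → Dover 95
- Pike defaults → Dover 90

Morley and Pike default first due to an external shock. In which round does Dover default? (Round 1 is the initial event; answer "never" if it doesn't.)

2

Round 1 — Morley, Pike default (initial).
  Dover: +95+90 → 185 ≥ 120
Round 2 — Dover defaults.
  Grove: +70 → 70 < 80
  Hale: +20 → 20 < 120
  Ivory: +75 → 75 < 100
  Kent: +35 → 35 < 100
No further defaults.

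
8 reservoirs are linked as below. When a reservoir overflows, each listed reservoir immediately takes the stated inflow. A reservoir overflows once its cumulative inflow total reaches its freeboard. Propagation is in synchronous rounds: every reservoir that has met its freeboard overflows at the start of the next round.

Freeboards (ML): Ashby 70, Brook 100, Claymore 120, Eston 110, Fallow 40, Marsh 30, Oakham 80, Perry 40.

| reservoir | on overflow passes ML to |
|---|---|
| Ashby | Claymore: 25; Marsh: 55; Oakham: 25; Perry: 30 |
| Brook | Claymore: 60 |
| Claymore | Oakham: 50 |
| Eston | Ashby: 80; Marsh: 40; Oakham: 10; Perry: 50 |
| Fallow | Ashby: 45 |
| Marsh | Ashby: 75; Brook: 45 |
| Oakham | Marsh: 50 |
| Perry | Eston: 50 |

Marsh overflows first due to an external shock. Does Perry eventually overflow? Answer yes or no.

Round 1 — Marsh overflows (initial).
  Ashby: +75 → 75 ≥ 70
  Brook: +45 → 45 < 100
Round 2 — Ashby overflows.
  Claymore: +25 → 25 < 120
  Oakham: +25 → 25 < 80
  Perry: +30 → 30 < 40
No further overflows.

no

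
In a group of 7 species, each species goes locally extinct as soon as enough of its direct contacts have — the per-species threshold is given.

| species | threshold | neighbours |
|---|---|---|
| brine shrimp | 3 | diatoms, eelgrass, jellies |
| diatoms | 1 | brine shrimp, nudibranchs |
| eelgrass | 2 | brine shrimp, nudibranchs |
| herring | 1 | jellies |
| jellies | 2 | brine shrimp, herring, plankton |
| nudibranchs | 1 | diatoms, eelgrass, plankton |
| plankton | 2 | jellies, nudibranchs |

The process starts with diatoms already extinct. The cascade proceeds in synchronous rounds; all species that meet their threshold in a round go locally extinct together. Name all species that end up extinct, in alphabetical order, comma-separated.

Round 1 — diatoms goes locally extinct (initial).
Round 2 — checking thresholds:
  brine shrimp: 1 of 3 neighbours < 3, not yet.
  nudibranchs: 1 of 3 neighbours ≥ 1, goes locally extinct.
Round 3 — no new extinctions; cascade stops.

diatoms, nudibranchs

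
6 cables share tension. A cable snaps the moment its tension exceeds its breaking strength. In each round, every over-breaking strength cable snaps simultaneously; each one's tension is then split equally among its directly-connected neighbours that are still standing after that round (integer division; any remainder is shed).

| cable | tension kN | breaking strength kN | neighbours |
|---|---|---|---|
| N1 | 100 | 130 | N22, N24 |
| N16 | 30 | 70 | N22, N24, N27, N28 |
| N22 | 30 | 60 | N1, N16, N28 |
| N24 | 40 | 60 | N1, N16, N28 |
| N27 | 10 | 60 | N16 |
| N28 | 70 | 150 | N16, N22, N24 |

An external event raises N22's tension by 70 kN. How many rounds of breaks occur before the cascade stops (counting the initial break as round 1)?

Round 1 — N22 at 100 > 60. N22 snaps.
  N22 sheds 100 kN to N1, N16, N28: 33 each (1 lost).
    N1: 100+33 = 133 > 130
    N16: 30+33 = 63 ≤ 70
    N28: 70+33 = 103 ≤ 150
Round 2 — N1 snaps.
  N1 sheds 133 kN to N24: 133 each.
    N24: 40+133 = 173 > 60
Round 3 — N24 snaps.
  N24 sheds 173 kN to N16, N28: 86 each (1 lost).
    N16: 63+86 = 149 > 70
    N28: 103+86 = 189 > 150
Round 4 — N16, N28 snap.
  N16 sheds 149 kN to N27: 149 each.
    N27: 10+149 = 159 > 60
  N28 sheds 189 kN: no online neighbours, lost.
Round 5 — N27 snaps.
  N27 sheds 159 kN: no online neighbours, lost.
No further breaks.

5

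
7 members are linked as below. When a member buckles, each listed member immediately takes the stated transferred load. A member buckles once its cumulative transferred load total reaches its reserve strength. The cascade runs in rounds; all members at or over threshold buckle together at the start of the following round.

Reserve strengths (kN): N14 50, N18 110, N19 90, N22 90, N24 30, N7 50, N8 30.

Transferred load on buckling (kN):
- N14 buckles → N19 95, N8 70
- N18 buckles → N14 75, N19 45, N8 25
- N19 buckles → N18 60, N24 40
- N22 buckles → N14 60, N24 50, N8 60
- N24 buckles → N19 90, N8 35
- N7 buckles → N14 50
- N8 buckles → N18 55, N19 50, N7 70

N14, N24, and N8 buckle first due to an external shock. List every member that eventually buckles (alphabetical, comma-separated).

N14, N18, N19, N24, N7, N8

Round 1 — N14, N24, N8 buckle (initial).
  N18: +55 → 55 < 110
  N19: +95+90+50 → 235 ≥ 90
  N7: +70 → 70 ≥ 50
Round 2 — N19, N7 buckle.
  N18: +60 → 115 ≥ 110
Round 3 — N18 buckles.
No further bucklings.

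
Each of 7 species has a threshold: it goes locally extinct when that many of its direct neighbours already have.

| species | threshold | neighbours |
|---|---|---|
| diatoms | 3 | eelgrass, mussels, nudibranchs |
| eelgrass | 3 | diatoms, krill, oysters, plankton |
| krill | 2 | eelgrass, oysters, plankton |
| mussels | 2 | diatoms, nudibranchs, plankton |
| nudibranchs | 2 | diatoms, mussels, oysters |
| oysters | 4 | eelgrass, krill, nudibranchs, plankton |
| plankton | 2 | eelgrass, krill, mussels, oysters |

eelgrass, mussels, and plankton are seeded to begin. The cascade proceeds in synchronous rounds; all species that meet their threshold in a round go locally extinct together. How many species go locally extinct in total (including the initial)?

Round 1 — eelgrass, mussels, plankton go locally extinct (initial).
Round 2 — checking thresholds:
  diatoms: 2 of 3 neighbours < 3, below threshold.
  krill: 2 of 3 neighbours ≥ 2, goes locally extinct.
  nudibranchs: 1 of 3 neighbours < 2, below threshold.
  oysters: 2 of 4 neighbours < 4, below threshold.
Round 3 — no new extinctions; cascade stops.

4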